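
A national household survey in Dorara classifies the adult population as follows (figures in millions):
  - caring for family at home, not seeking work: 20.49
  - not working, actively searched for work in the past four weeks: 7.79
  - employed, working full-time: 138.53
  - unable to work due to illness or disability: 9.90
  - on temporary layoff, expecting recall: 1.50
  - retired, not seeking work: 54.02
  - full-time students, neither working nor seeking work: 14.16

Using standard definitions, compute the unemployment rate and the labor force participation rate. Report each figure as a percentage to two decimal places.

Employed = 138.53 million.
Unemployed = 7.79 + 1.50 = 9.29 million (jobless and actively searching, or on temporary layoff).
Labor force = 138.53 + 9.29 = 147.82 million.
Not in labor force = 20.49 + 9.90 + 54.02 + 14.16 = 98.57 million (those not working and not actively searching are outside the labor force).
Civilian working-age population = 147.82 + 98.57 = 246.39 million.
Unemployment rate = 9.29 / 147.82 = 6.28%.
Labor force participation rate = 147.82 / 246.39 = 59.99%.

Unemployment rate ≈ 6.28%; labor force participation rate ≈ 59.99%.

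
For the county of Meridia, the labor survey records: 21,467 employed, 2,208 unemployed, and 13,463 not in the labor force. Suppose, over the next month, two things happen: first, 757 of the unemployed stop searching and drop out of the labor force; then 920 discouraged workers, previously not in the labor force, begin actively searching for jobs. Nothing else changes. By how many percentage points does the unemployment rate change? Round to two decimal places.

The unemployment rate changes by +0.62 percentage points.

Initially, labor force = 21,467 + 2,208 = 23,675, so u = 2,208/23,675 = 9.33%.
After the first change, unemployed and labor force both fall by 757 → E = 21,467, U = 1,451, labor force = 22,918.
After the second change, unemployed and labor force both rise by 920 → E = 21,467, U = 2,371, labor force = 23,838.
New unemployment rate = 2,371 / 23,838 = 9.95%.
Change = 9.95% − 9.33% = +0.62 percentage points.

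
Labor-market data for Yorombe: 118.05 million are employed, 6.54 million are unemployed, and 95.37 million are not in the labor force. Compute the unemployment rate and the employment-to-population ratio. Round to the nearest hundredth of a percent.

Labor force = employed + unemployed = 118.05 + 6.54 = 124.59 million.
Working-age population = 124.59 + 95.37 = 219.96 million.
Unemployment rate = 6.54 / 124.59 = 5.25%.
Employment-population ratio = 118.05 / 219.96 = 53.67%.

Unemployment rate ≈ 5.25%; employment-population ratio ≈ 53.67%.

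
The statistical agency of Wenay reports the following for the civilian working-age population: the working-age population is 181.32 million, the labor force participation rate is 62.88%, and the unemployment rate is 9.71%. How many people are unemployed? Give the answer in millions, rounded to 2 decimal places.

About 11.07 million are unemployed.

Labor force = 0.6288 × 181.32 = 114.01 million.
Unemployed = 0.0971 × 114.01 ≈ 11.07 million.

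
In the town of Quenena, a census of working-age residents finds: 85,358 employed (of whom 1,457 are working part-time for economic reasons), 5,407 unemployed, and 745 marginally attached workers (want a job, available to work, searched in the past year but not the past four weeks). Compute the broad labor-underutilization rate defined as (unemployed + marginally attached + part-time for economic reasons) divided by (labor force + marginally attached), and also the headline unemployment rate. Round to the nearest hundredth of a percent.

Labor force = 85,358 + 5,407 = 90,765.
Numerator = 5,407 + 745 + 1,457 = 7,609.
Denominator = 90,765 + 745 = 91,510.
Broad rate = 7,609 / 91,510 = 8.31%.
Headline unemployment rate = 5,407 / 90,765 = 5.96%.

Broad underutilization rate ≈ 8.31%; headline unemployment rate ≈ 5.96%.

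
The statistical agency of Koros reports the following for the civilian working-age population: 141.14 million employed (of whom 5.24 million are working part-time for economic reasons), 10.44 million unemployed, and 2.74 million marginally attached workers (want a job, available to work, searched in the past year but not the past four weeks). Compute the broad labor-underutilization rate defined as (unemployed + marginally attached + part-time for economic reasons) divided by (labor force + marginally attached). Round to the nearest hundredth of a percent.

Labor force = 141.14 + 10.44 = 151.58 million.
Numerator = 10.44 + 2.74 + 5.24 = 18.42 million.
Denominator = 151.58 + 2.74 = 154.32 million.
Broad rate = 18.42 / 154.32 = 11.94%.

Broad underutilization rate ≈ 11.94%.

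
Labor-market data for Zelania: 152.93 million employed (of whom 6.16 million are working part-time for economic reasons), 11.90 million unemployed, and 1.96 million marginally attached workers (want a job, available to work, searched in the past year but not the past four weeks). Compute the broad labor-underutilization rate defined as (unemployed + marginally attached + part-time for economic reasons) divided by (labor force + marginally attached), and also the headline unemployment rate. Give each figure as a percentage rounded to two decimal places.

Broad underutilization rate ≈ 12.00%; headline unemployment rate ≈ 7.22%.

Labor force = 152.93 + 11.90 = 164.83 million.
Numerator = 11.90 + 1.96 + 6.16 = 20.02 million.
Denominator = 164.83 + 1.96 = 166.79 million.
Broad rate = 20.02 / 166.79 = 12.00%.
Headline unemployment rate = 11.90 / 164.83 = 7.22%.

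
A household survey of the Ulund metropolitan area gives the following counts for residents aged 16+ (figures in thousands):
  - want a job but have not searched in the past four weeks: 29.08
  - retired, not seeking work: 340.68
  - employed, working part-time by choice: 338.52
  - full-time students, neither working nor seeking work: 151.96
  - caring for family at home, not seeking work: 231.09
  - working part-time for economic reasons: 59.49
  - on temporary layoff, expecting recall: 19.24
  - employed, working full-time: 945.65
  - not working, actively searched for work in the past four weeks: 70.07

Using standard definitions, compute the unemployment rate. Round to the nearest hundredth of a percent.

Unemployment rate ≈ 6.23%.

Employed = 338.52 + 59.49 + 945.65 = 1,343.66 thousand (anyone who worked, including part-time for economic reasons, counts as employed).
Unemployed = 19.24 + 70.07 = 89.31 thousand (jobless and actively searching, or on temporary layoff).
Labor force = 1,343.66 + 89.31 = 1,432.97 thousand.
Unemployment rate = 89.31 / 1,432.97 = 6.23%.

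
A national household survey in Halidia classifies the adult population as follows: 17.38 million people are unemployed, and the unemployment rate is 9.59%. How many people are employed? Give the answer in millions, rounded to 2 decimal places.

Labor force = U / u = 17.38 / 0.0959 ≈ 181.23 million.
Employed = labor force − unemployed = 181.23 − 17.38 = 163.85 million.

About 163.85 million are employed.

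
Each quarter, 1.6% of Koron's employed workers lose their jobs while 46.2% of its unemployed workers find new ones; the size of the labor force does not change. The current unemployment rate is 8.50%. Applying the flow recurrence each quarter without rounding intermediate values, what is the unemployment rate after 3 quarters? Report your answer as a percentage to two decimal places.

With a fixed labor force, u_{t+1} = u_t + s·(1−u_t) − f·u_t = u_t·(1−s−f) + s.
Here 1−s−f = 0.522 and s = 0.016.
u_1 = 0.085000 × 0.522 + 0.016 = 0.060370.
u_2 = 0.060370 × 0.522 + 0.016 = 0.047513.
u_3 = 0.047513 × 0.522 + 0.016 = 0.040802.

Unemployment rate after three quarters ≈ 4.08%.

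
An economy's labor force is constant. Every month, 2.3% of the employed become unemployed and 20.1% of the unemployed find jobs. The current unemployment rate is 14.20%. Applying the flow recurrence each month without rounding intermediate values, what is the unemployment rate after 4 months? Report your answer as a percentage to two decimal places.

With a fixed labor force, u_{t+1} = u_t + s·(1−u_t) − f·u_t = u_t·(1−s−f) + s.
Here 1−s−f = 0.776 and s = 0.023.
u_1 = 0.142000 × 0.776 + 0.023 = 0.133192.
u_2 = 0.133192 × 0.776 + 0.023 = 0.126357.
u_3 = 0.126357 × 0.776 + 0.023 = 0.121053.
u_4 = 0.121053 × 0.776 + 0.023 = 0.116937.

Unemployment rate after four months ≈ 11.69%.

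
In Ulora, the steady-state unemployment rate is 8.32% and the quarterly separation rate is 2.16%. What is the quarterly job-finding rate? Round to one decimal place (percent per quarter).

From u* = s/(s+f): f = s·(1−u)/u.
f = 2.16 × (1 − 0.0832) / 0.0832 = 1.9803 / 0.0832 ≈ 23.8% per quarter.

Job-finding rate ≈ 23.8% per quarter.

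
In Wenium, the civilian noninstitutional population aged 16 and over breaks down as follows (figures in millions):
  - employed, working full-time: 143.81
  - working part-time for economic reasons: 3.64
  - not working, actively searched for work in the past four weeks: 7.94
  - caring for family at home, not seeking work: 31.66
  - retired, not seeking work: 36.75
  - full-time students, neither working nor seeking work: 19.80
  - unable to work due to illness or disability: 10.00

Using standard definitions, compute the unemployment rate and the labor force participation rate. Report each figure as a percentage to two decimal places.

Employed = 143.81 + 3.64 = 147.45 million (anyone who worked, including part-time for economic reasons, counts as employed).
Unemployed = 7.94 million.
Labor force = 147.45 + 7.94 = 155.39 million.
Not in labor force = 31.66 + 36.75 + 19.80 + 10.00 = 98.21 million (those not working and not actively searching are outside the labor force).
Civilian working-age population = 155.39 + 98.21 = 253.60 million.
Unemployment rate = 7.94 / 155.39 = 5.11%.
Labor force participation rate = 155.39 / 253.60 = 61.27%.

Unemployment rate ≈ 5.11%; labor force participation rate ≈ 61.27%.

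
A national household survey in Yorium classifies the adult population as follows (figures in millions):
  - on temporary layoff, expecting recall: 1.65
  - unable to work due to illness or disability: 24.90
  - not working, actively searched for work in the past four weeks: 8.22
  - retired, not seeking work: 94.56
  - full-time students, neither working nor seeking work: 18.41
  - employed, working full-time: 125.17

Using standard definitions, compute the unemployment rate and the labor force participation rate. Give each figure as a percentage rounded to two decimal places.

Unemployment rate ≈ 7.31%; labor force participation rate ≈ 49.48%.

Employed = 125.17 million.
Unemployed = 1.65 + 8.22 = 9.87 million (jobless and actively searching, or on temporary layoff).
Labor force = 125.17 + 9.87 = 135.04 million.
Not in labor force = 24.90 + 94.56 + 18.41 = 137.87 million (those not working and not actively searching are outside the labor force).
Civilian working-age population = 135.04 + 137.87 = 272.91 million.
Unemployment rate = 9.87 / 135.04 = 7.31%.
Labor force participation rate = 135.04 / 272.91 = 49.48%.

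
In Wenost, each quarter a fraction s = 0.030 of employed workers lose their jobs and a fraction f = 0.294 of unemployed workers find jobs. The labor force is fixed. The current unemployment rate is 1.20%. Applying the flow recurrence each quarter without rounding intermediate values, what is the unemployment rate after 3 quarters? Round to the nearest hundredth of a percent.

Unemployment rate after three quarters ≈ 6.77%.

With a fixed labor force, u_{t+1} = u_t + s·(1−u_t) − f·u_t = u_t·(1−s−f) + s.
Here 1−s−f = 0.676 and s = 0.030.
u_1 = 0.012000 × 0.676 + 0.030 = 0.038112.
u_2 = 0.038112 × 0.676 + 0.030 = 0.055764.
u_3 = 0.055764 × 0.676 + 0.030 = 0.067696.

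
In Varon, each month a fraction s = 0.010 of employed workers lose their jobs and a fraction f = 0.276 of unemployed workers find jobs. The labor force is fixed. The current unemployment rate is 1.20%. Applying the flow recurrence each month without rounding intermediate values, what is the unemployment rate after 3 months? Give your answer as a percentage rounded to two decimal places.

Unemployment rate after three months ≈ 2.66%.

With a fixed labor force, u_{t+1} = u_t + s·(1−u_t) − f·u_t = u_t·(1−s−f) + s.
Here 1−s−f = 0.714 and s = 0.010.
u_1 = 0.012000 × 0.714 + 0.010 = 0.018568.
u_2 = 0.018568 × 0.714 + 0.010 = 0.023258.
u_3 = 0.023258 × 0.714 + 0.010 = 0.026606.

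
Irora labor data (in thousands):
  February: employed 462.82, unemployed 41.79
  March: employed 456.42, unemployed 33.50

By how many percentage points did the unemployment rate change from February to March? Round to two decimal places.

The unemployment rate changed by −1.44 percentage points.

February: labor force = 462.82 + 41.79 = 504.61; u = 41.79/504.61 = 8.28%.
March: labor force = 456.42 + 33.50 = 489.92; u = 33.50/489.92 = 6.84%.
Change = 6.84% − 8.28% = −1.44 pp.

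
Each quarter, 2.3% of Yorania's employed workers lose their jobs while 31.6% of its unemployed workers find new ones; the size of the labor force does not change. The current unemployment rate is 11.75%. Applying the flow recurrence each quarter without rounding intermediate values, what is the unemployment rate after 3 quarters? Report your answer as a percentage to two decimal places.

With a fixed labor force, u_{t+1} = u_t + s·(1−u_t) − f·u_t = u_t·(1−s−f) + s.
Here 1−s−f = 0.661 and s = 0.023.
u_1 = 0.117500 × 0.661 + 0.023 = 0.100667.
u_2 = 0.100667 × 0.661 + 0.023 = 0.089541.
u_3 = 0.089541 × 0.661 + 0.023 = 0.082187.

Unemployment rate after three quarters ≈ 8.22%.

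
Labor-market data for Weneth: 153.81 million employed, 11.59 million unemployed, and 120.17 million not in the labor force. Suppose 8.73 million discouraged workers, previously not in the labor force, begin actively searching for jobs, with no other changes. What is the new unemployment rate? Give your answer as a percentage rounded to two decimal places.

Initially, labor force = 153.81 + 11.59 = 165.40 million, so u = 11.59/165.40 = 7.01%.
After the change, unemployed and labor force both rise by 8.73 → E = 153.81, U = 20.32, labor force = 174.13 million.
New unemployment rate = 20.32 / 174.13 = 11.67%.

New unemployment rate ≈ 11.67%.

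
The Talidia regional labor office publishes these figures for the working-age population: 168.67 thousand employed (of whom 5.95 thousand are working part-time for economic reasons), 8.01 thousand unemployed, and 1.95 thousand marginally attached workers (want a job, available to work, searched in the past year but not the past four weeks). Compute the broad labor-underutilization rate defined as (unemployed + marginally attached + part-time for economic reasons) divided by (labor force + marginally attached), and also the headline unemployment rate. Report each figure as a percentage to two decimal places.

Broad underutilization rate ≈ 8.91%; headline unemployment rate ≈ 4.53%.

Labor force = 168.67 + 8.01 = 176.68 thousand.
Numerator = 8.01 + 1.95 + 5.95 = 15.91 thousand.
Denominator = 176.68 + 1.95 = 178.63 thousand.
Broad rate = 15.91 / 178.63 = 8.91%.
Headline unemployment rate = 8.01 / 176.68 = 4.53%.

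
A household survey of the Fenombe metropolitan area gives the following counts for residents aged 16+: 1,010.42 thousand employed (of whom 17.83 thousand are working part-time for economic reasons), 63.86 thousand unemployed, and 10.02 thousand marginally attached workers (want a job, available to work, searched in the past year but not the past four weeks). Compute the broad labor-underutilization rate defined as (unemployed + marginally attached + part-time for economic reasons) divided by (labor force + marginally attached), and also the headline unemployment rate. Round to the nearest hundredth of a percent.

Labor force = 1,010.42 + 63.86 = 1,074.28 thousand.
Numerator = 63.86 + 10.02 + 17.83 = 91.71 thousand.
Denominator = 1,074.28 + 10.02 = 1,084.30 thousand.
Broad rate = 91.71 / 1,084.30 = 8.46%.
Headline unemployment rate = 63.86 / 1,074.28 = 5.94%.

Broad underutilization rate ≈ 8.46%; headline unemployment rate ≈ 5.94%.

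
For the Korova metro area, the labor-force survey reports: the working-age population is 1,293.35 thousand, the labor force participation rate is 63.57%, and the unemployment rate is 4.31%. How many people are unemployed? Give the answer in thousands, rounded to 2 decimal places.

Labor force = 0.6357 × 1,293.35 = 822.18 thousand.
Unemployed = 0.0431 × 822.18 ≈ 35.44 thousand.

About 35.44 thousand are unemployed.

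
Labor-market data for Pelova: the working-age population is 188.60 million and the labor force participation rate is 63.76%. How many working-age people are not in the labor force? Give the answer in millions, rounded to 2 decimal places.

Share not in the labor force = 1 − 0.6376 = 0.3624.
Not in labor force = 0.3624 × 188.60 ≈ 68.35 million.

About 68.35 million are not in the labor force.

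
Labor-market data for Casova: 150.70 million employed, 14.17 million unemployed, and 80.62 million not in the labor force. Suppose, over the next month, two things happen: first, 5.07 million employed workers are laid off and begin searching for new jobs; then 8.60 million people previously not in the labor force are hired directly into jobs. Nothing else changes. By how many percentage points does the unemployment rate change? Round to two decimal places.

Initially, labor force = 150.70 + 14.17 = 164.87 million, so u = 14.17/164.87 = 8.59%.
After the first change, employed falls and unemployed rises by 5.07; labor force unchanged → E = 145.63, U = 19.24, labor force = 164.87 million.
After the second change, employed and labor force both rise by 8.60; unemployed unchanged → E = 154.23, U = 19.24, labor force = 173.47 million.
New unemployment rate = 19.24 / 173.47 = 11.09%.
Change = 11.09% − 8.59% = +2.50 percentage points.

The unemployment rate changes by +2.50 percentage points.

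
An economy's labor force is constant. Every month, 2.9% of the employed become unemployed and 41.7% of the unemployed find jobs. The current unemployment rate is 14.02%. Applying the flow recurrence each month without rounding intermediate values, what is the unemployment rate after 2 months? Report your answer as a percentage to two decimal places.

Unemployment rate after two months ≈ 8.81%.

With a fixed labor force, u_{t+1} = u_t + s·(1−u_t) − f·u_t = u_t·(1−s−f) + s.
Here 1−s−f = 0.554 and s = 0.029.
u_1 = 0.140200 × 0.554 + 0.029 = 0.106671.
u_2 = 0.106671 × 0.554 + 0.029 = 0.088096.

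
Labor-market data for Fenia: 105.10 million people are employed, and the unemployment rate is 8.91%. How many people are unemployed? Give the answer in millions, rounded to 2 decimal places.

Let U be the number unemployed. The labor force is E + U, and U/(E+U) = 0.0891.
So U = 0.0891 × 105.10 / (1 − 0.0891) = 9.3644 / 0.9109 ≈ 10.28 million.

About 10.28 million are unemployed.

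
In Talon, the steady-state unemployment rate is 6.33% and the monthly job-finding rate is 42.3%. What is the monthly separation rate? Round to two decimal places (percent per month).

From u* = s/(s+f): s = u·f/(1−u).
s = 0.0633 × 42.3 / (1 − 0.0633) = 2.6776 / 0.9367 ≈ 2.86% per month.

Separation rate ≈ 2.86% per month.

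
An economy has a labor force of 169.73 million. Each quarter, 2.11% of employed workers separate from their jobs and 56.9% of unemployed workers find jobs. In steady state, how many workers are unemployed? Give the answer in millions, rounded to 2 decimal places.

About 6.07 million are unemployed in steady state.

Steady-state unemployment rate u* = s/(s+f) = 2.11/(2.11+56.9) = 0.035757.
Unemployed = u* × labor force = 0.035757 × 169.73 ≈ 6.07 million.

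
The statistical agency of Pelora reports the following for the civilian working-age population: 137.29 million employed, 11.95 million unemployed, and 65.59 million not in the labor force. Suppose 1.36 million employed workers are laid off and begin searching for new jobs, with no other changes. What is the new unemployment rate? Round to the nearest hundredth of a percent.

New unemployment rate ≈ 8.92%.

Initially, labor force = 137.29 + 11.95 = 149.24 million, so u = 11.95/149.24 = 8.01%.
After the change, employed falls and unemployed rises by 1.36; labor force unchanged → E = 135.93, U = 13.31, labor force = 149.24 million.
New unemployment rate = 13.31 / 149.24 = 8.92%.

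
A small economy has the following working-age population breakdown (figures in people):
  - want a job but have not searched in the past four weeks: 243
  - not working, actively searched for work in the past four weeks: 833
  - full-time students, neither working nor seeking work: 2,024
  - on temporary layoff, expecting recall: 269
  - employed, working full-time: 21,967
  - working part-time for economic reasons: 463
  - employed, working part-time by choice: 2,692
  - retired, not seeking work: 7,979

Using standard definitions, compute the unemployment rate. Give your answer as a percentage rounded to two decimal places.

Employed = 21,967 + 463 + 2,692 = 25,122 (anyone who worked, including part-time for economic reasons, counts as employed).
Unemployed = 833 + 269 = 1,102 (jobless and actively searching, or on temporary layoff).
Labor force = 25,122 + 1,102 = 26,224.
Unemployment rate = 1,102 / 26,224 = 4.20%.

Unemployment rate ≈ 4.20%.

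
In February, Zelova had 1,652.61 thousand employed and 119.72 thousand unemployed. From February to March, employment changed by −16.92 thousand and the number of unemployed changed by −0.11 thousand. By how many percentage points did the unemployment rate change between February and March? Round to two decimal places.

February: labor force = 1,652.61 + 119.72 = 1,772.33; u = 119.72/1,772.33 = 6.75%.
March: labor force = 1,635.69 + 119.61 = 1,755.30; u = 119.61/1,755.30 = 6.81%.
Change = 6.81% − 6.75% = +0.06 pp.

The unemployment rate changed by +0.06 percentage points.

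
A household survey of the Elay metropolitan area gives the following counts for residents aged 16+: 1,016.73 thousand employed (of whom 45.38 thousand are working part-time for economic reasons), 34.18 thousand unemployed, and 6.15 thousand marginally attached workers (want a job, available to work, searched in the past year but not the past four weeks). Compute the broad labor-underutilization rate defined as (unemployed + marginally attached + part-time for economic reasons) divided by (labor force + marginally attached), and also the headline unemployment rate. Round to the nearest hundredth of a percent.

Labor force = 1,016.73 + 34.18 = 1,050.91 thousand.
Numerator = 34.18 + 6.15 + 45.38 = 85.71 thousand.
Denominator = 1,050.91 + 6.15 = 1,057.06 thousand.
Broad rate = 85.71 / 1,057.06 = 8.11%.
Headline unemployment rate = 34.18 / 1,050.91 = 3.25%.

Broad underutilization rate ≈ 8.11%; headline unemployment rate ≈ 3.25%.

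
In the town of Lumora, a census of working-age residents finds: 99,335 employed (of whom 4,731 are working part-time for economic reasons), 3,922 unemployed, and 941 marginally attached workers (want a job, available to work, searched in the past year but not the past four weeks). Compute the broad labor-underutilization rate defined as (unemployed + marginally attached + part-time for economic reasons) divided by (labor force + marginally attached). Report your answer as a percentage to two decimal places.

Broad underutilization rate ≈ 9.21%.

Labor force = 99,335 + 3,922 = 103,257.
Numerator = 3,922 + 941 + 4,731 = 9,594.
Denominator = 103,257 + 941 = 104,198.
Broad rate = 9,594 / 104,198 = 9.21%.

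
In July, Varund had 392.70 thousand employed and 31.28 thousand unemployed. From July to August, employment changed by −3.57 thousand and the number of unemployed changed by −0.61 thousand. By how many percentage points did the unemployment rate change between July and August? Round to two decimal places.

July: labor force = 392.70 + 31.28 = 423.98; u = 31.28/423.98 = 7.38%.
August: labor force = 389.13 + 30.67 = 419.80; u = 30.67/419.80 = 7.31%.
Change = 7.31% − 7.38% = −0.07 pp.

The unemployment rate changed by −0.07 percentage points.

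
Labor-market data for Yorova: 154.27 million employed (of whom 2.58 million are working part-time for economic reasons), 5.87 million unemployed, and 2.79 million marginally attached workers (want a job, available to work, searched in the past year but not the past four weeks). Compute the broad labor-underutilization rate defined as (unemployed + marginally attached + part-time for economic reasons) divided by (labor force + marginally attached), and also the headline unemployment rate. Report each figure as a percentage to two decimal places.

Labor force = 154.27 + 5.87 = 160.14 million.
Numerator = 5.87 + 2.79 + 2.58 = 11.24 million.
Denominator = 160.14 + 2.79 = 162.93 million.
Broad rate = 11.24 / 162.93 = 6.90%.
Headline unemployment rate = 5.87 / 160.14 = 3.67%.

Broad underutilization rate ≈ 6.90%; headline unemployment rate ≈ 3.67%.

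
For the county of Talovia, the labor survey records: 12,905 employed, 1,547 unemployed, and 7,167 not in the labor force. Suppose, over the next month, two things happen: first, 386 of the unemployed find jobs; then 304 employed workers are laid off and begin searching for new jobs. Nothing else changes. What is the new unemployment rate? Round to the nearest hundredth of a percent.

New unemployment rate ≈ 10.14%.

Initially, labor force = 12,905 + 1,547 = 14,452, so u = 1,547/14,452 = 10.70%.
After the first change, unemployed falls and employed rises by 386; labor force unchanged → E = 13,291, U = 1,161, labor force = 14,452.
After the second change, employed falls and unemployed rises by 304; labor force unchanged → E = 12,987, U = 1,465, labor force = 14,452.
New unemployment rate = 1,465 / 14,452 = 10.14%.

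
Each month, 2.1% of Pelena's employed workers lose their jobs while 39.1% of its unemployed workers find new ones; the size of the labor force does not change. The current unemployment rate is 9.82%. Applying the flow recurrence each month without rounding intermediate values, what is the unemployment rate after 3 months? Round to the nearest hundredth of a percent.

With a fixed labor force, u_{t+1} = u_t + s·(1−u_t) − f·u_t = u_t·(1−s−f) + s.
Here 1−s−f = 0.588 and s = 0.021.
u_1 = 0.098200 × 0.588 + 0.021 = 0.078742.
u_2 = 0.078742 × 0.588 + 0.021 = 0.067300.
u_3 = 0.067300 × 0.588 + 0.021 = 0.060572.

Unemployment rate after three months ≈ 6.06%.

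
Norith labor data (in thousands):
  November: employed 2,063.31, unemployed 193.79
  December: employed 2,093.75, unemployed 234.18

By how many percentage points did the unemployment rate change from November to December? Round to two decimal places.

November: labor force = 2,063.31 + 193.79 = 2,257.10; u = 193.79/2,257.10 = 8.59%.
December: labor force = 2,093.75 + 234.18 = 2,327.93; u = 234.18/2,327.93 = 10.06%.
Change = 10.06% − 8.59% = +1.47 pp.

The unemployment rate changed by +1.47 percentage points.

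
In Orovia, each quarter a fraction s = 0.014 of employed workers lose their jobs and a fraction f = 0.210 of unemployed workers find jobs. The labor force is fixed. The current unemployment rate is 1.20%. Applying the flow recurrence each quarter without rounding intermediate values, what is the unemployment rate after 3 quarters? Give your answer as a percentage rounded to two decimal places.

Unemployment rate after three quarters ≈ 3.89%.

With a fixed labor force, u_{t+1} = u_t + s·(1−u_t) − f·u_t = u_t·(1−s−f) + s.
Here 1−s−f = 0.776 and s = 0.014.
u_1 = 0.012000 × 0.776 + 0.014 = 0.023312.
u_2 = 0.023312 × 0.776 + 0.014 = 0.032090.
u_3 = 0.032090 × 0.776 + 0.014 = 0.038902.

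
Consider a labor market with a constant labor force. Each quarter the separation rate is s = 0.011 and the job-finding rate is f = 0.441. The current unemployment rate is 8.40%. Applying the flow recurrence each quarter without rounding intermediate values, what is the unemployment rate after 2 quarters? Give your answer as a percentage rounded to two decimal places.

Unemployment rate after two quarters ≈ 4.23%.

With a fixed labor force, u_{t+1} = u_t + s·(1−u_t) − f·u_t = u_t·(1−s−f) + s.
Here 1−s−f = 0.548 and s = 0.011.
u_1 = 0.084000 × 0.548 + 0.011 = 0.057032.
u_2 = 0.057032 × 0.548 + 0.011 = 0.042254.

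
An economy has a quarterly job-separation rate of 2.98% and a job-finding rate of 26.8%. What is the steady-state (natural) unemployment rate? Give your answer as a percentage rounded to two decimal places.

Steady-state unemployment rate ≈ 10.01%.

At steady state the flows balance: s·E = f·U, so U/(E+U) = s/(s+f).
u* = 2.98 / (2.98 + 26.8) = 2.98 / 29.78 = 10.01%.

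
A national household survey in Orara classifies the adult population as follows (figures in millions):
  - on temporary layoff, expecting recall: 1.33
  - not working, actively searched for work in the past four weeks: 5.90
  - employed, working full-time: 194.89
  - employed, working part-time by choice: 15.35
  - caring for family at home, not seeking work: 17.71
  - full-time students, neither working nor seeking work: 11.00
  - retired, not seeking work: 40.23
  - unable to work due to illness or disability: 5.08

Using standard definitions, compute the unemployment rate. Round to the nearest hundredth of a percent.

Unemployment rate ≈ 3.32%.

Employed = 194.89 + 15.35 = 210.24 million.
Unemployed = 1.33 + 5.90 = 7.23 million (jobless and actively searching, or on temporary layoff).
Labor force = 210.24 + 7.23 = 217.47 million.
Unemployment rate = 7.23 / 217.47 = 3.32%.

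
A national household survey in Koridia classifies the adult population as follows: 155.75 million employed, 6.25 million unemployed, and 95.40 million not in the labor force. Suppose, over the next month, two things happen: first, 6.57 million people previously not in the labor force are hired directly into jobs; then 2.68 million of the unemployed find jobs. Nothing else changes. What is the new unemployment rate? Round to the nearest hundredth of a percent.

New unemployment rate ≈ 2.12%.

Initially, labor force = 155.75 + 6.25 = 162.00 million, so u = 6.25/162.00 = 3.86%.
After the first change, employed and labor force both rise by 6.57; unemployed unchanged → E = 162.32, U = 6.25, labor force = 168.57 million.
After the second change, unemployed falls and employed rises by 2.68; labor force unchanged → E = 165.00, U = 3.57, labor force = 168.57 million.
New unemployment rate = 3.57 / 168.57 = 2.12%.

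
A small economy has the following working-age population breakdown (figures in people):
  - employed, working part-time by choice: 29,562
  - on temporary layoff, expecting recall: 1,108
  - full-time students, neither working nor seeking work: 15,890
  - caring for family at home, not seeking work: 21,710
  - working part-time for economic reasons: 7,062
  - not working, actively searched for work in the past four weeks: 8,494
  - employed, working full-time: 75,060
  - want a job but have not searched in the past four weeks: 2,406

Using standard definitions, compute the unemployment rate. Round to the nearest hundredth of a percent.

Unemployment rate ≈ 7.92%.

Employed = 29,562 + 7,062 + 75,060 = 111,684 (anyone who worked, including part-time for economic reasons, counts as employed).
Unemployed = 1,108 + 8,494 = 9,602 (jobless and actively searching, or on temporary layoff).
Labor force = 111,684 + 9,602 = 121,286.
Unemployment rate = 9,602 / 121,286 = 7.92%.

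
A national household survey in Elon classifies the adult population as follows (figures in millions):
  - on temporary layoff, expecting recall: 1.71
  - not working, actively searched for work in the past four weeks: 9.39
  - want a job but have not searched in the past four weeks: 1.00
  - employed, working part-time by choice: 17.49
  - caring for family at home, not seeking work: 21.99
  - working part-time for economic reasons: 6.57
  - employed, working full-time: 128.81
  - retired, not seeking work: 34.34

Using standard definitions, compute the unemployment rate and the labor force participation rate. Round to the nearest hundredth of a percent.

Employed = 17.49 + 6.57 + 128.81 = 152.87 million (anyone who worked, including part-time for economic reasons, counts as employed).
Unemployed = 1.71 + 9.39 = 11.10 million (jobless and actively searching, or on temporary layoff).
Labor force = 152.87 + 11.10 = 163.97 million.
Not in labor force = 1.00 + 21.99 + 34.34 = 57.33 million (those not working and not actively searching are outside the labor force — including those who want a job but have given up searching).
Civilian working-age population = 163.97 + 57.33 = 221.30 million.
Unemployment rate = 11.10 / 163.97 = 6.77%.
Labor force participation rate = 163.97 / 221.30 = 74.09%.

Unemployment rate ≈ 6.77%; labor force participation rate ≈ 74.09%.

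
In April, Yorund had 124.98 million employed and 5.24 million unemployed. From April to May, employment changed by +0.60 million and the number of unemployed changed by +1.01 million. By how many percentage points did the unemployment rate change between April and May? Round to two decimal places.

The unemployment rate changed by +0.72 percentage points.

April: labor force = 124.98 + 5.24 = 130.22; u = 5.24/130.22 = 4.02%.
May: labor force = 125.58 + 6.25 = 131.83; u = 6.25/131.83 = 4.74%.
Change = 4.74% − 4.02% = +0.72 pp.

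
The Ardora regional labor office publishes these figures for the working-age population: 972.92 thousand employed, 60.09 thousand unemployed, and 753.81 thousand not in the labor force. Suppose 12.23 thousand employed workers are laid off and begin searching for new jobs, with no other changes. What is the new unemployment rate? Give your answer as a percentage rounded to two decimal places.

New unemployment rate ≈ 7.00%.

Initially, labor force = 972.92 + 60.09 = 1,033.01 thousand, so u = 60.09/1,033.01 = 5.82%.
After the change, employed falls and unemployed rises by 12.23; labor force unchanged → E = 960.69, U = 72.32, labor force = 1,033.01 thousand.
New unemployment rate = 72.32 / 1,033.01 = 7.00%.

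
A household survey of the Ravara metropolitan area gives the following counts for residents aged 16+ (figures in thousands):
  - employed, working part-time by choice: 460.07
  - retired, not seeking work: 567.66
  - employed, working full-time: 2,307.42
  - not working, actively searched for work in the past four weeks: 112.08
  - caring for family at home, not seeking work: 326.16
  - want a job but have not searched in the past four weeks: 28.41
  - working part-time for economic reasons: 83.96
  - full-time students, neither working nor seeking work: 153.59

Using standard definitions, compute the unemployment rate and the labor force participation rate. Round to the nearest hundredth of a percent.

Unemployment rate ≈ 3.78%; labor force participation rate ≈ 73.37%.

Employed = 460.07 + 2,307.42 + 83.96 = 2,851.45 thousand (anyone who worked, including part-time for economic reasons, counts as employed).
Unemployed = 112.08 thousand.
Labor force = 2,851.45 + 112.08 = 2,963.53 thousand.
Not in labor force = 567.66 + 326.16 + 28.41 + 153.59 = 1,075.82 thousand (those not working and not actively searching are outside the labor force — including those who want a job but have given up searching).
Civilian working-age population = 2,963.53 + 1,075.82 = 4,039.35 thousand.
Unemployment rate = 112.08 / 2,963.53 = 3.78%.
Labor force participation rate = 2,963.53 / 4,039.35 = 73.37%.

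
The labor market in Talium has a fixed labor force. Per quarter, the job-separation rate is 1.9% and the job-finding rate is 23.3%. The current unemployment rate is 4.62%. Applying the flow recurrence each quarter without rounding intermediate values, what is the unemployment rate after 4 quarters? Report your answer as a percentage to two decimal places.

Unemployment rate after four quarters ≈ 6.63%.

With a fixed labor force, u_{t+1} = u_t + s·(1−u_t) − f·u_t = u_t·(1−s−f) + s.
Here 1−s−f = 0.748 and s = 0.019.
u_1 = 0.046200 × 0.748 + 0.019 = 0.053558.
u_2 = 0.053558 × 0.748 + 0.019 = 0.059061.
u_3 = 0.059061 × 0.748 + 0.019 = 0.063178.
u_4 = 0.063178 × 0.748 + 0.019 = 0.066257.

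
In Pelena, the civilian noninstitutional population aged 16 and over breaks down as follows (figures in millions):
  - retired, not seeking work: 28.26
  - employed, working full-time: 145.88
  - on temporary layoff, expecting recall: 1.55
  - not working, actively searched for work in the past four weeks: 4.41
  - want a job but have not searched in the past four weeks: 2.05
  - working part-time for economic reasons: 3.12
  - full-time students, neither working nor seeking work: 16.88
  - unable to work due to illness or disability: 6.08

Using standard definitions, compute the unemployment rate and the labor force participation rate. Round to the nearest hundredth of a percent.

Employed = 145.88 + 3.12 = 149.00 million (anyone who worked, including part-time for economic reasons, counts as employed).
Unemployed = 1.55 + 4.41 = 5.96 million (jobless and actively searching, or on temporary layoff).
Labor force = 149.00 + 5.96 = 154.96 million.
Not in labor force = 28.26 + 2.05 + 16.88 + 6.08 = 53.27 million (those not working and not actively searching are outside the labor force — including those who want a job but have given up searching).
Civilian working-age population = 154.96 + 53.27 = 208.23 million.
Unemployment rate = 5.96 / 154.96 = 3.85%.
Labor force participation rate = 154.96 / 208.23 = 74.42%.

Unemployment rate ≈ 3.85%; labor force participation rate ≈ 74.42%.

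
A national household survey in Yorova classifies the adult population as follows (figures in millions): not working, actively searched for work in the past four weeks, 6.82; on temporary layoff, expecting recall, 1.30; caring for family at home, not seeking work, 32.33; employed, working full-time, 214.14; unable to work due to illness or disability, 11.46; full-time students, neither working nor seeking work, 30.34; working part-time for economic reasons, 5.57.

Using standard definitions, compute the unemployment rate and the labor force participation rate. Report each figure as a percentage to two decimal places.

Unemployment rate ≈ 3.56%; labor force participation rate ≈ 75.45%.

Employed = 214.14 + 5.57 = 219.71 million (anyone who worked, including part-time for economic reasons, counts as employed).
Unemployed = 6.82 + 1.30 = 8.12 million (jobless and actively searching, or on temporary layoff).
Labor force = 219.71 + 8.12 = 227.83 million.
Not in labor force = 32.33 + 11.46 + 30.34 = 74.13 million (those not working and not actively searching are outside the labor force).
Civilian working-age population = 227.83 + 74.13 = 301.96 million.
Unemployment rate = 8.12 / 227.83 = 3.56%.
Labor force participation rate = 227.83 / 301.96 = 75.45%.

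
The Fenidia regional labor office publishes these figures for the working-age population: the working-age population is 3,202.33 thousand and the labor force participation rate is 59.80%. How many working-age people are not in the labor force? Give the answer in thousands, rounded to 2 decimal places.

Share not in the labor force = 1 − 0.5980 = 0.4020.
Not in labor force = 0.4020 × 3,202.33 ≈ 1,287.34 thousand.

About 1,287.34 thousand are not in the labor force.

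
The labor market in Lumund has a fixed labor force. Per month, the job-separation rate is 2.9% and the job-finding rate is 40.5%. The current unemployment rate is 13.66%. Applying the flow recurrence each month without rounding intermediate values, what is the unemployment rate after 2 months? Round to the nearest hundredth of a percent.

With a fixed labor force, u_{t+1} = u_t + s·(1−u_t) − f·u_t = u_t·(1−s−f) + s.
Here 1−s−f = 0.566 and s = 0.029.
u_1 = 0.136600 × 0.566 + 0.029 = 0.106316.
u_2 = 0.106316 × 0.566 + 0.029 = 0.089175.

Unemployment rate after two months ≈ 8.92%.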